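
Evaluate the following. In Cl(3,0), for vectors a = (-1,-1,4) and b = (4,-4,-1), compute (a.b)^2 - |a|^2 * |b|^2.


a . b = (-1)*4 + (-1)*(-4) + 4*(-1)
= -4 + 4 + (-4) = -4
|a|^2 = (-1)^2 + (-1)^2 + 4^2 = 18
|b|^2 = 4^2 + (-4)^2 + (-1)^2 = 33
(a.b)^2 = (-4)^2 = 16
|a|^2 * |b|^2 = 18 * 33 = 594
Result = 16 - 594 = -578


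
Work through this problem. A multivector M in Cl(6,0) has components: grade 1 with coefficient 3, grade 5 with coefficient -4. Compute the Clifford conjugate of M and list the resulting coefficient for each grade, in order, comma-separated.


Clifford conjugate sign for grade k: (-1)^(k(k+1)/2)
Grade 1: (-1)^(1*2/2) = (-1)^1 = -1, coeff 3 -> -3
Grade 5: (-1)^(5*6/2) = (-1)^15 = -1, coeff -4 -> 4
Conjugated coefficients: -3, 4


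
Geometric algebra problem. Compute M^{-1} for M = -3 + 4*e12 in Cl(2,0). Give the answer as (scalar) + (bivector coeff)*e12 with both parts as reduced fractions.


M = -3 + 4*e12, where e12^2 = -1.
Since M commutes with its reverse ~M = a - b*e12, M * ~M = a^2 - b^2*e12^2 = a^2 + b^2.
So M^{-1} = ~M / (a^2 + b^2) = (a - b*e12)/(a^2 + b^2).
a^2 + b^2 = 9 + 16 = 25
Scalar part = -3/25 = -3/25
Bivector coeff = -4/25 = -4/25
M^{-1} = -3/25 - 4/25*e12


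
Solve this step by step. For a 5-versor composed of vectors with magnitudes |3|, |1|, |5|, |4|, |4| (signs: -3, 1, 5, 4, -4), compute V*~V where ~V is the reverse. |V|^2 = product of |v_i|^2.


Each vector v_i has |v_i|^2 = s_i^2
Squared scales: (-3)^2 = 9, 1^2 = 1, 5^2 = 25, 4^2 = 16, (-4)^2 = 16
|V|^2 = 9 * 1 * 25 * 16 * 16
= 57600


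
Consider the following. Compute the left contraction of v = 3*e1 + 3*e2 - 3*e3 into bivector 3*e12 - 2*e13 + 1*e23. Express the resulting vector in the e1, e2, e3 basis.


Left contraction v _| B = <vB>_1 (grade-1 part of the geometric product vB).
Using e1_|e12 = e2, e2_|e12 = -e1, e1_|e13 = e3, e3_|e13 = -e1, e2_|e23 = e3, e3_|e23 = -e2:
e1 coeff: -v2*b12 - v3*b13 = -(3)*(3) - (-3)*(-2) = -15
e2 coeff: v1*b12 - v3*b23 = (3)*(3) - (-3)*(1) = 12
e3 coeff: v1*b13 + v2*b23 = (3)*(-2) + (3)*(1) = -3
v _| B = -15*e1 + 12*e2 - 3*e3


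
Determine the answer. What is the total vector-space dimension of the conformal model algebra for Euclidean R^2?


The conformal model of R^2 uses Cl(3,1): the 2 Euclidean generators plus two extra orthogonal generators e+ (e+^2 = +1) and e- (e-^2 = -1), from which the null vectors e0, einf are built.
Number of generators m = 2 + 2 = 4.
dim Cl(p,q) = 2^m = 2^4 = 16


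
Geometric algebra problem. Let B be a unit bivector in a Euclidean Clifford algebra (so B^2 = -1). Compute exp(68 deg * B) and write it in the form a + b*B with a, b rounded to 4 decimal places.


For a unit bivector B with B^2 = -1, the exponential series gives
e^(theta*B) = cos(theta) + sin(theta)*B (the GA analogue of Euler's formula).
theta = 68 degrees = 1.186824 rad
cos(68 deg) = 0.3746
sin(68 deg) = 0.9272
exp(theta*B) = 0.3746 + 0.9272*B


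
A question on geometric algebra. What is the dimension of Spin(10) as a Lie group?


Spin(n) double-covers SO(n); both have Lie algebra so(n) of dimension n(n-1)/2.
n = 10
n(n-1) = 10 * 9 = 90
dim Spin(10) = 90/2 = 45


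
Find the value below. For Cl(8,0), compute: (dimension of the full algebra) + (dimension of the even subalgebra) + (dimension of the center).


n = 8 + 0 = 8
Total dim = 2^8 = 256
Even subalgebra dim = 2^7 = 128
n is even, so center dim = 1
Sum = 256 + 128 + 1 = 385


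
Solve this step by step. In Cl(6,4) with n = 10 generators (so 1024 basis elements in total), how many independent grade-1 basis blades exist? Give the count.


Number of grade-k basis blades in Cl(p,q) with n = p + q is C(n, k).
n = 6 + 4 = 10
C(10, 1) = 10! / (1! * 9!)
= 3628800 / (1 * 362880)
= 10


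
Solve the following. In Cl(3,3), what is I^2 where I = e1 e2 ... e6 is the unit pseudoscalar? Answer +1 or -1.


The pseudoscalar I = e1...e_n (product of all n generators) of Cl(p,q) satisfies I^2 = (-1)^(q + n(n-1)/2).
p = 3, q = 3, n = p + q = 6
n(n-1)/2 = 6 * 5 / 2 = 15
Exponent = q + n(n-1)/2 = 3 + 15 = 18
I^2 = (-1)^18 = +1


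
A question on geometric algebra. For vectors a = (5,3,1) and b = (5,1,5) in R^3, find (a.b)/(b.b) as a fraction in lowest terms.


Projection coefficient = (a . b) / (b . b)
a . b = 5*5 + 3*1 + 1*5
= 25 + 3 + 5 = 33
b . b = 5^2 + 1^2 + 5^2
= 25 + 1 + 25 = 51
Coefficient = 33/51
In lowest terms: 11/17


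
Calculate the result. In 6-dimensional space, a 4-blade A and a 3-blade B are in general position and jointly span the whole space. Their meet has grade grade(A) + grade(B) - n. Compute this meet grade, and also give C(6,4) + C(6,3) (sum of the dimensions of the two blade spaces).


Meet grade = grade(A) + grade(B) - n
= 4 + 3 - 6 = 1
C(6,4) = 15
C(6,3) = 20
dim_A + dim_B = 15 + 20 = 35


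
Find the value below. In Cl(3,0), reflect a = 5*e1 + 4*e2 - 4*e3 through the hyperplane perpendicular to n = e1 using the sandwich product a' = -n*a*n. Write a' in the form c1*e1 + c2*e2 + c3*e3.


Reflection formula: a' = -n*a*n, with n = e1 (unit vector, n^2 = 1).
For reflection through hyperplane perp to e1:
The component along e1 flips sign, others stay.
a = (5, 4, -4)
a' = (-5, 4, -4)
a' = -5*e1 + 4*e2 - 4*e3


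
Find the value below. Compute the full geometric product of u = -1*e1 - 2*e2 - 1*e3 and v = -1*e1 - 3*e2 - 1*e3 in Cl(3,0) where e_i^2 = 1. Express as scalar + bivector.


In Cl(3,0): e_i^2 = 1, e_ie_j = -e_je_i for i != j.
Scalar part = u . v = (-1)*(-1) + (-2)*(-3) + (-1)*(-1)
= 1 + 6 + 1 = 8
e12 coeff = (-1)*(-3) - (-2)*(-1) = 3 - 2 = 1
e13 coeff = (-1)*(-1) - (-1)*(-1) = 1 - 1 = 0
e23 coeff = (-2)*(-1) - (-1)*(-3) = 2 - 3 = -1
uv = 8 + 1*e12 + 0*e13 - 1*e23


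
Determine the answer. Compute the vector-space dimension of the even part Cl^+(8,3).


Even subalgebra dimension = 2^(n-1)
n = 8 + 3 = 11
2^(11 - 1) = 2^10 = 1024
Verification: sum of C(11,k) for even k = 1 + 55 + 330 + 462 + 165 + 11 = 1024
Result = 1024


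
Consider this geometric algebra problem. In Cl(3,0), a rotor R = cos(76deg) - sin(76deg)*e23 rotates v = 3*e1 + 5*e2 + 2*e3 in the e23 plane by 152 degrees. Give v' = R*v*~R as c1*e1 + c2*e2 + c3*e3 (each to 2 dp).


Rotor R = cos(76deg) - sin(76deg)*e23
Rotation angle theta = 2 * 76 = 152 degrees in the e23 plane (e2 -> e3).
The component perpendicular to the plane (e1) is invariant: v'_1 = v1 = 3.00
cos(152deg) = -0.8829, sin(152deg) = 0.4695
v'_2 = v2*cos(theta) - v3*sin(theta) = 5*(-0.8829) - 2*0.4695 = -5.35
v'_3 = v2*sin(theta) + v3*cos(theta) = 5*0.4695 + 2*(-0.8829) = 0.58
v' = 3.00*e1 - 5.35*e2 + 0.58*e3


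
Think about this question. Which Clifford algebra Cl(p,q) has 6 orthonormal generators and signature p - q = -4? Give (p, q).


We need p + q = 6 and p - q = -4.
Adding: 2p = 6 + (-4) = 2, so p = 1.
Then q = 6 - 1 = 5.
(p, q) = (1, 5)


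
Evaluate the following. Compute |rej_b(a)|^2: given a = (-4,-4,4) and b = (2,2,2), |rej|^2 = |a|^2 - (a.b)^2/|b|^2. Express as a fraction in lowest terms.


|a|^2 = (-4)^2 + (-4)^2 + 4^2 = 48
|b|^2 = 2^2 + 2^2 + 2^2 = 12
a . b = (-4)*2 + (-4)*2 + 4*2 = -8
(a.b)^2 = (-8)^2 = 64
|rej|^2 = 48 - 64/12
= (576 - 64)/12
= 512/12
In lowest terms: 128/3


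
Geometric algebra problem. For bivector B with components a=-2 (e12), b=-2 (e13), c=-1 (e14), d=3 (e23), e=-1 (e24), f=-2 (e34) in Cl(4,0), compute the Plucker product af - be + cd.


Plucker relation: af - be + cd
a*f = (-2)*(-2) = 4
b*e = (-2)*(-1) = 2
c*d = (-1)*3 = -3
af - be + cd = 4 - 2 + (-3)
= -1


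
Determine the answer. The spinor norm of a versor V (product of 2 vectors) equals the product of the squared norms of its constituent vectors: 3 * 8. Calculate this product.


Spinor norm N(V) = |v1|^2 * |v2|^2 * ... * |v2|^2
= 3 * 8
Running product: 3, 24
N(V) = 24


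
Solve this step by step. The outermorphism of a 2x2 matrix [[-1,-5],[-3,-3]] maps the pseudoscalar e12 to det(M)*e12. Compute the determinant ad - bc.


The outermorphism of a linear map f sends e1^e2 to f(e1)^f(e2).
f(e1) = -1*e1 - 3*e2
f(e2) = -5*e1 - 3*e2
f(e1) ^ f(e2) = (-1*e1 - 3*e2) ^ (-5*e1 - 3*e2)
= (-1)*(-3)*e12 + (-3)*(-5)*e21
= (3 - 15)*e12
= -12*e12
Coefficient = -12


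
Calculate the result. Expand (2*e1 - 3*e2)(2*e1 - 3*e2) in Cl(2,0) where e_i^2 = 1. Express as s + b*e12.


Expand: (2*e1 - 3*e2)(2*e1 - 3*e2)
= 2*2*e1e1 + 2*(-3)*e1e2 + (-3)*2*e2e1 + (-3)*(-3)*e2e2
Using e1^2 = e2^2 = 1, e2e1 = -e1e2:
Scalar part s = 2*2 + (-3)*(-3) = 4 + 9 = 13
Bivector part b = 2*(-3) - (-3)*2 = -6 - (-6) = 0
uv = 13 + 0*e12


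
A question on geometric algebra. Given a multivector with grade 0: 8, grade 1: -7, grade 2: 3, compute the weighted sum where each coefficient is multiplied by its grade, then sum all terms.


Grade-weighted sum = sum of grade_k * coefficient_k
0*8 = 0
1*(-7) = -7
2*3 = 6
Total = 0 + (-7) + 6 = -1


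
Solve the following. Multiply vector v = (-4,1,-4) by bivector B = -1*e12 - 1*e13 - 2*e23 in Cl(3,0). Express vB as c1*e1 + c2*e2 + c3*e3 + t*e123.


vB has grade-1 (vector) and grade-3 (trivector) parts: vB = (v _| B) + (v ^ B).
Vector part <vB>_1:
  e1: -v2*b12 - v3*b13 = -(1)*(-1) - (-4)*(-1) = -3
  e2: v1*b12 - v3*b23 = (-4)*(-1) - (-4)*(-2) = -4
  e3: v1*b13 + v2*b23 = (-4)*(-1) + (1)*(-2) = 2
Trivector part <vB>_3:
  e123: v1*b23 - v2*b13 + v3*b12 = (-4)*(-2) - (1)*(-1) + (-4)*(-1) = 13
vB = -3*e1 - 4*e2 + 2*e3 + 13*e123


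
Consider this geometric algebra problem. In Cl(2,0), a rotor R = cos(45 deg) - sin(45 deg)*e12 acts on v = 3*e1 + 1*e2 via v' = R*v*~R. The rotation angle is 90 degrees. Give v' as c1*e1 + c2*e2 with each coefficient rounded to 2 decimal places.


Rotor R = cos(45deg) - sin(45deg)*e12
Rotation angle theta = 2 * 45 = 90 degrees
v' = R*v*~R rotates v by theta.
cos(90deg) = 0.0000, sin(90deg) = 1.0000
v'_1 = 3*cos(90deg) - 1*sin(90deg)
= 3*0.0000 - 1*1.0000
= -1.00
v'_2 = 3*sin(90deg) + 1*cos(90deg)
= 3*1.0000 + 1*0.0000
= 3.00
v' = -1.00*e1 + 3.00*e2


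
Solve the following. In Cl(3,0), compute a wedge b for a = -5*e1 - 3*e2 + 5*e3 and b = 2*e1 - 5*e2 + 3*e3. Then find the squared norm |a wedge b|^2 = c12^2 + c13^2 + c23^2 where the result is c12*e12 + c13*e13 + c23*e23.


a wedge b = (a1*b2 - a2*b1)*e12 + (a1*b3 - a3*b1)*e13 + (a2*b3 - a3*b2)*e23
e12 coeff: (-5)*(-5) - (-3)*2 = 25 - (-6) = 31
e13 coeff: (-5)*3 - 5*2 = -15 - 10 = -25
e23 coeff: (-3)*3 - 5*(-5) = -9 - (-25) = 16
|a wedge b|^2 = 31^2 + (-25)^2 + 16^2
= 961 + 625 + 256
= 1842


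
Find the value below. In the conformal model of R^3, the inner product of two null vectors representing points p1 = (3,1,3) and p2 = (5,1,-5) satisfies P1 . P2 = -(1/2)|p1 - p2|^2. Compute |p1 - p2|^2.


p1 - p2 = (-2, 0, 8)
|p1 - p2|^2 = (-2)^2 + 0^2 + 8^2
= 4 + 0 + 64
= 68


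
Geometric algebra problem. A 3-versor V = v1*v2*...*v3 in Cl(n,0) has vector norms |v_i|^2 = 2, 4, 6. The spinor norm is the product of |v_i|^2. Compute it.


Spinor norm N(V) = |v1|^2 * |v2|^2 * ... * |v3|^2
= 2 * 4 * 6
Running product: 2, 8, 48
N(V) = 48


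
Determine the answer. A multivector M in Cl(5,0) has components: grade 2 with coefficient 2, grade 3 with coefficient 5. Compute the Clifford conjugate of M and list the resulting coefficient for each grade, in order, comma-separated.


Clifford conjugate sign for grade k: (-1)^(k(k+1)/2)
Grade 2: (-1)^(2*3/2) = (-1)^3 = -1, coeff 2 -> -2
Grade 3: (-1)^(3*4/2) = (-1)^6 = 1, coeff 5 -> 5
Conjugated coefficients: -2, 5


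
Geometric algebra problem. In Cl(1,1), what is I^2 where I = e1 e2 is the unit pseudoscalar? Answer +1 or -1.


The pseudoscalar I = e1...e_n (product of all n generators) of Cl(p,q) satisfies I^2 = (-1)^(q + n(n-1)/2).
p = 1, q = 1, n = p + q = 2
n(n-1)/2 = 2 * 1 / 2 = 1
Exponent = q + n(n-1)/2 = 1 + 1 = 2
I^2 = (-1)^2 = +1


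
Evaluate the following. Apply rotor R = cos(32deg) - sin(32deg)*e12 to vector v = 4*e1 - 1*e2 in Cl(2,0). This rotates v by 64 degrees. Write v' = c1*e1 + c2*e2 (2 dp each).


Rotor R = cos(32deg) - sin(32deg)*e12
Rotation angle theta = 2 * 32 = 64 degrees
v' = R*v*~R rotates v by theta.
cos(64deg) = 0.4384, sin(64deg) = 0.8988
v'_1 = 4*cos(64deg) - (-1)*sin(64deg)
= 4*0.4384 - (-1)*0.8988
= 2.65
v'_2 = 4*sin(64deg) + (-1)*cos(64deg)
= 4*0.8988 + (-1)*0.4384
= 3.16
v' = 2.65*e1 + 3.16*e2


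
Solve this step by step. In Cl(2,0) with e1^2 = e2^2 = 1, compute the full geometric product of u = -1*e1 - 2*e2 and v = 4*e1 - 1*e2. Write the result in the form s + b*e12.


Expand: (-1*e1 - 2*e2)(4*e1 - 1*e2)
= (-1)*4*e1e1 + (-1)*(-1)*e1e2 + (-2)*4*e2e1 + (-2)*(-1)*e2e2
Using e1^2 = e2^2 = 1, e2e1 = -e1e2:
Scalar part s = (-1)*4 + (-2)*(-1) = -4 + 2 = -2
Bivector part b = (-1)*(-1) - (-2)*4 = 1 - (-8) = 9
uv = -2 + 9*e12


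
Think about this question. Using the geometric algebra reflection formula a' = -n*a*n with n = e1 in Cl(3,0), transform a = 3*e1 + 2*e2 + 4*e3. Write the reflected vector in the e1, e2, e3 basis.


Reflection formula: a' = -n*a*n, with n = e1 (unit vector, n^2 = 1).
For reflection through hyperplane perp to e1:
The component along e1 flips sign, others stay.
a = (3, 2, 4)
a' = (-3, 2, 4)
a' = -3*e1 + 2*e2 + 4*e3


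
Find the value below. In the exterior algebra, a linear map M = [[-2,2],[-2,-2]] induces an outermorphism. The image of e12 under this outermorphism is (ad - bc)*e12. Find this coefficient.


The outermorphism of a linear map f sends e1^e2 to f(e1)^f(e2).
f(e1) = -2*e1 - 2*e2
f(e2) = 2*e1 - 2*e2
f(e1) ^ f(e2) = (-2*e1 - 2*e2) ^ (2*e1 - 2*e2)
= (-2)*(-2)*e12 + (-2)*2*e21
= (4 - (-4))*e12
= 8*e12
Coefficient = 8


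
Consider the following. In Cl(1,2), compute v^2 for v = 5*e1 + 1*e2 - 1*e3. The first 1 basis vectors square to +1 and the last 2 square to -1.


v^2 = sum of c_i^2 * e_i^2
Positive signature terms (e_i^2 = +1): 5^2 = 25
Negative signature terms (e_j^2 = -1): 1^2 + (-1)^2 = 2
v^2 = 25 - 2 = 23


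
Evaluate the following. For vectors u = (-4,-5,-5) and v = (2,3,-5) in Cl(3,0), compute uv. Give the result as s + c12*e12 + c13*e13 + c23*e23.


In Cl(3,0): e_i^2 = 1, e_ie_j = -e_je_i for i != j.
Scalar part = u . v = (-4)*2 + (-5)*3 + (-5)*(-5)
= -8 + (-15) + 25 = 2
e12 coeff = (-4)*3 - (-5)*2 = -12 - (-10) = -2
e13 coeff = (-4)*(-5) - (-5)*2 = 20 - (-10) = 30
e23 coeff = (-5)*(-5) - (-5)*3 = 25 - (-15) = 40
uv = 2 - 2*e12 + 30*e13 + 40*e23


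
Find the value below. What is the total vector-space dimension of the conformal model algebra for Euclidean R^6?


The conformal model of R^6 uses Cl(7,1): the 6 Euclidean generators plus two extra orthogonal generators e+ (e+^2 = +1) and e- (e-^2 = -1), from which the null vectors e0, einf are built.
Number of generators m = 6 + 2 = 8.
dim Cl(p,q) = 2^m = 2^8 = 256


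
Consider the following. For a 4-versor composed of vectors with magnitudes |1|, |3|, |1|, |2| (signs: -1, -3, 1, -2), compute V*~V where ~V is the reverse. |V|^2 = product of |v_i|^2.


Each vector v_i has |v_i|^2 = s_i^2
Squared scales: (-1)^2 = 1, (-3)^2 = 9, 1^2 = 1, (-2)^2 = 4
|V|^2 = 1 * 9 * 1 * 4
= 36


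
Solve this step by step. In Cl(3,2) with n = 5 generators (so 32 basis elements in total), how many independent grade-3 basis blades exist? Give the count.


Number of grade-k basis blades in Cl(p,q) with n = p + q is C(n, k).
n = 3 + 2 = 5
C(5, 3) = 5! / (3! * 2!)
= 120 / (6 * 2)
= 10


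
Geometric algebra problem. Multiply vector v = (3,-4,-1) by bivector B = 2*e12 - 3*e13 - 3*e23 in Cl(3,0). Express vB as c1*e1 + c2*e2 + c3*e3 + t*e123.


vB has grade-1 (vector) and grade-3 (trivector) parts: vB = (v _| B) + (v ^ B).
Vector part <vB>_1:
  e1: -v2*b12 - v3*b13 = -(-4)*(2) - (-1)*(-3) = 5
  e2: v1*b12 - v3*b23 = (3)*(2) - (-1)*(-3) = 3
  e3: v1*b13 + v2*b23 = (3)*(-3) + (-4)*(-3) = 3
Trivector part <vB>_3:
  e123: v1*b23 - v2*b13 + v3*b12 = (3)*(-3) - (-4)*(-3) + (-1)*(2) = -23
vB = 5*e1 + 3*e2 + 3*e3 - 23*e123


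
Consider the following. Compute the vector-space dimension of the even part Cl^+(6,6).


Even subalgebra dimension = 2^(n-1)
n = 6 + 6 = 12
2^(12 - 1) = 2^11 = 2048
Verification: sum of C(12,k) for even k = 1 + 66 + 495 + 924 + 495 + 66 + 1 = 2048
Result = 2048


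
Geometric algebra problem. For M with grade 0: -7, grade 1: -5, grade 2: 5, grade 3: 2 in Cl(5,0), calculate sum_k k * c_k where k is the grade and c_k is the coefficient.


Grade-weighted sum = sum of grade_k * coefficient_k
0*(-7) = 0
1*(-5) = -5
2*5 = 10
3*2 = 6
Total = 0 + (-5) + 10 + 6 = 11


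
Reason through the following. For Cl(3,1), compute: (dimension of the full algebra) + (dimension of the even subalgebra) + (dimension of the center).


n = 3 + 1 = 4
Total dim = 2^4 = 16
Even subalgebra dim = 2^3 = 8
n is even, so center dim = 1
Sum = 16 + 8 + 1 = 25


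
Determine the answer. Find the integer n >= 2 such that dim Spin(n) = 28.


dim Spin(n) = dim so(n) = n(n-1)/2.
Solve n(n-1)/2 = 28, i.e. n^2 - n - 56 = 0.
Discriminant = 1 + 8*28 = 225
n = (1 + sqrt(225))/2 = (1 + 15)/2 = 8


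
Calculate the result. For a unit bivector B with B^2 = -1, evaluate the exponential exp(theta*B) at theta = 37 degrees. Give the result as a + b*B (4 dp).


For a unit bivector B with B^2 = -1, the exponential series gives
e^(theta*B) = cos(theta) + sin(theta)*B (the GA analogue of Euler's formula).
theta = 37 degrees = 0.645772 rad
cos(37 deg) = 0.7986
sin(37 deg) = 0.6018
exp(theta*B) = 0.7986 + 0.6018*B


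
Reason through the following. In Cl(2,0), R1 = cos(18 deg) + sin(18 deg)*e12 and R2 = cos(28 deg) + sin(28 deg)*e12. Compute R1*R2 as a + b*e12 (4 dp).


Same-plane rotors commute and their half-angles add:
R1*R2 = cos(a1 + a2) + sin(a1 + a2)*e12.
a1 + a2 = 18 + 28 = 46 deg
cos(46 deg) = 0.6947
sin(46 deg) = 0.7193
R1*R2 = 0.6947 + 0.7193*e12


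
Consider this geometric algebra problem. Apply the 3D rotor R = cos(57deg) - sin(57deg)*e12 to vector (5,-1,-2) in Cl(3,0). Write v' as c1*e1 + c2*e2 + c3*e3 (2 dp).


Rotor R = cos(57deg) - sin(57deg)*e12
Rotation angle theta = 2 * 57 = 114 degrees in the e12 plane (e1 -> e2).
The component perpendicular to the plane (e3) is invariant: v'_3 = v3 = -2.00
cos(114deg) = -0.4067, sin(114deg) = 0.9135
v'_1 = v1*cos(theta) - v2*sin(theta) = 5*(-0.4067) - (-1)*0.9135 = -1.12
v'_2 = v1*sin(theta) + v2*cos(theta) = 5*0.9135 + (-1)*(-0.4067) = 4.97
v' = -1.12*e1 + 4.97*e2 - 2.00*e3


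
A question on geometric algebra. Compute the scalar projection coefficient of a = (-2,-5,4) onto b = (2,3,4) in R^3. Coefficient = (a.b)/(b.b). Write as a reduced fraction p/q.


Projection coefficient = (a . b) / (b . b)
a . b = (-2)*2 + (-5)*3 + 4*4
= -4 + (-15) + 16 = -3
b . b = 2^2 + 3^2 + 4^2
= 4 + 9 + 16 = 29
Coefficient = -3/29
In lowest terms: -3/29


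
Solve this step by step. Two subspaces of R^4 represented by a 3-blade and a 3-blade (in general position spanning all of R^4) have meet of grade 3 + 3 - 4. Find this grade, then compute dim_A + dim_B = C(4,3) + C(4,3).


Meet grade = grade(A) + grade(B) - n
= 3 + 3 - 4 = 2
C(4,3) = 4
C(4,3) = 4
dim_A + dim_B = 4 + 4 = 8


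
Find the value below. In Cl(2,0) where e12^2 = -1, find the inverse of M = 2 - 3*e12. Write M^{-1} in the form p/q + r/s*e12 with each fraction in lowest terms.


M = 2 - 3*e12, where e12^2 = -1.
Since M commutes with its reverse ~M = a - b*e12, M * ~M = a^2 - b^2*e12^2 = a^2 + b^2.
So M^{-1} = ~M / (a^2 + b^2) = (a - b*e12)/(a^2 + b^2).
a^2 + b^2 = 4 + 9 = 13
Scalar part = 2/13 = 2/13
Bivector coeff = 3/13 = 3/13
M^{-1} = 2/13 + 3/13*e12


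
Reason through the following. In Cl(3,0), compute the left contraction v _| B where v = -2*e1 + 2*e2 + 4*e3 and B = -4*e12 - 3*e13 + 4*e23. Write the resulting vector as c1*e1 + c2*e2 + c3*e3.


Left contraction v _| B = <vB>_1 (grade-1 part of the geometric product vB).
Using e1_|e12 = e2, e2_|e12 = -e1, e1_|e13 = e3, e3_|e13 = -e1, e2_|e23 = e3, e3_|e23 = -e2:
e1 coeff: -v2*b12 - v3*b13 = -(2)*(-4) - (4)*(-3) = 20
e2 coeff: v1*b12 - v3*b23 = (-2)*(-4) - (4)*(4) = -8
e3 coeff: v1*b13 + v2*b23 = (-2)*(-3) + (2)*(4) = 14
v _| B = 20*e1 - 8*e2 + 14*e3


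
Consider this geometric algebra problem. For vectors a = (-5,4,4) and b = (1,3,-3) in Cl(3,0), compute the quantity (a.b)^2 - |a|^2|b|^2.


a . b = (-5)*1 + 4*3 + 4*(-3)
= -5 + 12 + (-12) = -5
|a|^2 = (-5)^2 + 4^2 + 4^2 = 57
|b|^2 = 1^2 + 3^2 + (-3)^2 = 19
(a.b)^2 = (-5)^2 = 25
|a|^2 * |b|^2 = 57 * 19 = 1083
Result = 25 - 1083 = -1058


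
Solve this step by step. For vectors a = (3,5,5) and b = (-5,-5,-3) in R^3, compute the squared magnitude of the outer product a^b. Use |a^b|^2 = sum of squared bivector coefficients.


a wedge b = (a1*b2 - a2*b1)*e12 + (a1*b3 - a3*b1)*e13 + (a2*b3 - a3*b2)*e23
e12 coeff: 3*(-5) - 5*(-5) = -15 - (-25) = 10
e13 coeff: 3*(-3) - 5*(-5) = -9 - (-25) = 16
e23 coeff: 5*(-3) - 5*(-5) = -15 - (-25) = 10
|a wedge b|^2 = 10^2 + 16^2 + 10^2
= 100 + 256 + 100
= 456


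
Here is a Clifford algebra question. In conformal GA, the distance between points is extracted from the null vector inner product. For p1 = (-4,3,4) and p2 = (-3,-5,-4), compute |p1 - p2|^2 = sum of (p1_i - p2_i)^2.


p1 - p2 = (-1, 8, 8)
|p1 - p2|^2 = (-1)^2 + 8^2 + 8^2
= 1 + 64 + 64
= 129


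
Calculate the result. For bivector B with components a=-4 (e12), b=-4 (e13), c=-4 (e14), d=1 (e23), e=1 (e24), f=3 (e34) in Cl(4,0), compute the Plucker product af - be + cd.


Plucker relation: af - be + cd
a*f = (-4)*3 = -12
b*e = (-4)*1 = -4
c*d = (-4)*1 = -4
af - be + cd = -12 - (-4) + (-4)
= -12


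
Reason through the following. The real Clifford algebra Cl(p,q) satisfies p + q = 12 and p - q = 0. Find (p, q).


We need p + q = 12 and p - q = 0.
Adding: 2p = 12 + 0 = 12, so p = 6.
Then q = 12 - 6 = 6.
(p, q) = (6, 6)


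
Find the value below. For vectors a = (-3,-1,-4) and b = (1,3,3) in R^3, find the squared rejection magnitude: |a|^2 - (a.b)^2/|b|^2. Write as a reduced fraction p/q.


|a|^2 = (-3)^2 + (-1)^2 + (-4)^2 = 26
|b|^2 = 1^2 + 3^2 + 3^2 = 19
a . b = (-3)*1 + (-1)*3 + (-4)*3 = -18
(a.b)^2 = (-18)^2 = 324
|rej|^2 = 26 - 324/19
= (494 - 324)/19
= 170/19
In lowest terms: 170/19


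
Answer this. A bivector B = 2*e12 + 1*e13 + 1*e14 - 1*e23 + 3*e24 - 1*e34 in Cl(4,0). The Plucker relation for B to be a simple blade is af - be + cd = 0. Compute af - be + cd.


Plucker relation: af - be + cd
a*f = 2*(-1) = -2
b*e = 1*3 = 3
c*d = 1*(-1) = -1
af - be + cd = -2 - 3 + (-1)
= -6


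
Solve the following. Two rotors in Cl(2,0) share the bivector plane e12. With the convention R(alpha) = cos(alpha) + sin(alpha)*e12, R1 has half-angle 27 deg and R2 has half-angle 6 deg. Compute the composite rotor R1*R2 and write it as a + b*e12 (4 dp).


Same-plane rotors commute and their half-angles add:
R1*R2 = cos(a1 + a2) + sin(a1 + a2)*e12.
a1 + a2 = 27 + 6 = 33 deg
cos(33 deg) = 0.8387
sin(33 deg) = 0.5446
R1*R2 = 0.8387 + 0.5446*e12


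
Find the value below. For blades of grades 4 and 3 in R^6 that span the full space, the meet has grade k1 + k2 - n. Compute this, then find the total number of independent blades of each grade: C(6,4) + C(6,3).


Meet grade = grade(A) + grade(B) - n
= 4 + 3 - 6 = 1
C(6,4) = 15
C(6,3) = 20
dim_A + dim_B = 15 + 20 = 35


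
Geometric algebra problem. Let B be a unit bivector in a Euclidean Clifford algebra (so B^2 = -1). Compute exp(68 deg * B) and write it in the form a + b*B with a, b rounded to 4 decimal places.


For a unit bivector B with B^2 = -1, the exponential series gives
e^(theta*B) = cos(theta) + sin(theta)*B (the GA analogue of Euler's formula).
theta = 68 degrees = 1.186824 rad
cos(68 deg) = 0.3746
sin(68 deg) = 0.9272
exp(theta*B) = 0.3746 + 0.9272*B


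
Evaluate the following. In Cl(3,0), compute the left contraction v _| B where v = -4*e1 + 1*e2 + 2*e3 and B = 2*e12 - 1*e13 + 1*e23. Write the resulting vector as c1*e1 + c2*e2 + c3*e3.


Left contraction v _| B = <vB>_1 (grade-1 part of the geometric product vB).
Using e1_|e12 = e2, e2_|e12 = -e1, e1_|e13 = e3, e3_|e13 = -e1, e2_|e23 = e3, e3_|e23 = -e2:
e1 coeff: -v2*b12 - v3*b13 = -(1)*(2) - (2)*(-1) = 0
e2 coeff: v1*b12 - v3*b23 = (-4)*(2) - (2)*(1) = -10
e3 coeff: v1*b13 + v2*b23 = (-4)*(-1) + (1)*(1) = 5
v _| B = 0*e1 - 10*e2 + 5*e3


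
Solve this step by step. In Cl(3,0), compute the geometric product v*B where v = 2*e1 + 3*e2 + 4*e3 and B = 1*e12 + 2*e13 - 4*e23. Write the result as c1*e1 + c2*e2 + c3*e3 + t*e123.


vB has grade-1 (vector) and grade-3 (trivector) parts: vB = (v _| B) + (v ^ B).
Vector part <vB>_1:
  e1: -v2*b12 - v3*b13 = -(3)*(1) - (4)*(2) = -11
  e2: v1*b12 - v3*b23 = (2)*(1) - (4)*(-4) = 18
  e3: v1*b13 + v2*b23 = (2)*(2) + (3)*(-4) = -8
Trivector part <vB>_3:
  e123: v1*b23 - v2*b13 + v3*b12 = (2)*(-4) - (3)*(2) + (4)*(1) = -10
vB = -11*e1 + 18*e2 - 8*e3 - 10*e123


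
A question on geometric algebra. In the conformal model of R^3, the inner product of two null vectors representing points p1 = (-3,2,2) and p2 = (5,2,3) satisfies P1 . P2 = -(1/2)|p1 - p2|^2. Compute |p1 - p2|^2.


p1 - p2 = (-8, 0, -1)
|p1 - p2|^2 = (-8)^2 + 0^2 + (-1)^2
= 64 + 0 + 1
= 65


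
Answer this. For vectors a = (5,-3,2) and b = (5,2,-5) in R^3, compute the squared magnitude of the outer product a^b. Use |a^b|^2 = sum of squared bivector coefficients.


a wedge b = (a1*b2 - a2*b1)*e12 + (a1*b3 - a3*b1)*e13 + (a2*b3 - a3*b2)*e23
e12 coeff: 5*2 - (-3)*5 = 10 - (-15) = 25
e13 coeff: 5*(-5) - 2*5 = -25 - 10 = -35
e23 coeff: (-3)*(-5) - 2*2 = 15 - 4 = 11
|a wedge b|^2 = 25^2 + (-35)^2 + 11^2
= 625 + 1225 + 121
= 1971


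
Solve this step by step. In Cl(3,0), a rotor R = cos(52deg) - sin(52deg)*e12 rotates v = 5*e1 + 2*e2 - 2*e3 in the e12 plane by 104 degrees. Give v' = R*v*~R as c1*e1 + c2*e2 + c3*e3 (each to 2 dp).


Rotor R = cos(52deg) - sin(52deg)*e12
Rotation angle theta = 2 * 52 = 104 degrees in the e12 plane (e1 -> e2).
The component perpendicular to the plane (e3) is invariant: v'_3 = v3 = -2.00
cos(104deg) = -0.2419, sin(104deg) = 0.9703
v'_1 = v1*cos(theta) - v2*sin(theta) = 5*(-0.2419) - 2*0.9703 = -3.15
v'_2 = v1*sin(theta) + v2*cos(theta) = 5*0.9703 + 2*(-0.2419) = 4.37
v' = -3.15*e1 + 4.37*e2 - 2.00*e3


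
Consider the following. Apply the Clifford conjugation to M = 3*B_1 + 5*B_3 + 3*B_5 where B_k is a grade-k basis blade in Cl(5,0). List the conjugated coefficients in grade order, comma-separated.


Clifford conjugate sign for grade k: (-1)^(k(k+1)/2)
Grade 1: (-1)^(1*2/2) = (-1)^1 = -1, coeff 3 -> -3
Grade 3: (-1)^(3*4/2) = (-1)^6 = 1, coeff 5 -> 5
Grade 5: (-1)^(5*6/2) = (-1)^15 = -1, coeff 3 -> -3
Conjugated coefficients: -3, 5, -3


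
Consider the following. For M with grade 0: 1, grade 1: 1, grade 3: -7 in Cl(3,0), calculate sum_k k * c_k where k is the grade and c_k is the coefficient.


Grade-weighted sum = sum of grade_k * coefficient_k
0*1 = 0
1*1 = 1
3*(-7) = -21
Total = 0 + 1 + (-21) = -20


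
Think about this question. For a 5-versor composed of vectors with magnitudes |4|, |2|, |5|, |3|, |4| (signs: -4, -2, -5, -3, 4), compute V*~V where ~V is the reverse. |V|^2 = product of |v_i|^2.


Each vector v_i has |v_i|^2 = s_i^2
Squared scales: (-4)^2 = 16, (-2)^2 = 4, (-5)^2 = 25, (-3)^2 = 9, 4^2 = 16
|V|^2 = 16 * 4 * 25 * 9 * 16
= 230400


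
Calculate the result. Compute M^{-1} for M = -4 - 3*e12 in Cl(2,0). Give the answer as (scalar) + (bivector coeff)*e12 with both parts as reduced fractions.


M = -4 - 3*e12, where e12^2 = -1.
Since M commutes with its reverse ~M = a - b*e12, M * ~M = a^2 - b^2*e12^2 = a^2 + b^2.
So M^{-1} = ~M / (a^2 + b^2) = (a - b*e12)/(a^2 + b^2).
a^2 + b^2 = 16 + 9 = 25
Scalar part = -4/25 = -4/25
Bivector coeff = 3/25 = 3/25
M^{-1} = -4/25 + 3/25*e12


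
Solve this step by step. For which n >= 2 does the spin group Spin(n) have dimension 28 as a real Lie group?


dim Spin(n) = dim so(n) = n(n-1)/2.
Solve n(n-1)/2 = 28, i.e. n^2 - n - 56 = 0.
Discriminant = 1 + 8*28 = 225
n = (1 + sqrt(225))/2 = (1 + 15)/2 = 8


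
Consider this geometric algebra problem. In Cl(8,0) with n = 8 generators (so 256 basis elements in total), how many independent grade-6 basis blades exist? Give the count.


Number of grade-k basis blades in Cl(p,q) with n = p + q is C(n, k).
n = 8 + 0 = 8
C(8, 6) = 8! / (6! * 2!)
= 40320 / (720 * 2)
= 28


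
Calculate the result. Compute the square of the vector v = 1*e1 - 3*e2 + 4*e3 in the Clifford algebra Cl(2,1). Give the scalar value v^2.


v^2 = sum of c_i^2 * e_i^2
Positive signature terms (e_i^2 = +1): 1^2 + (-3)^2 = 10
Negative signature terms (e_j^2 = -1): 4^2 = 16
v^2 = 10 - 16 = -6


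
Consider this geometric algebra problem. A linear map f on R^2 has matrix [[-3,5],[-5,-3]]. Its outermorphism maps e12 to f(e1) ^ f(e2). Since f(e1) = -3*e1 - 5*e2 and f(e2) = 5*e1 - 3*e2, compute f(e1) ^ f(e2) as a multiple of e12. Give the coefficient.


The outermorphism of a linear map f sends e1^e2 to f(e1)^f(e2).
f(e1) = -3*e1 - 5*e2
f(e2) = 5*e1 - 3*e2
f(e1) ^ f(e2) = (-3*e1 - 5*e2) ^ (5*e1 - 3*e2)
= (-3)*(-3)*e12 + (-5)*5*e21
= (9 - (-25))*e12
= 34*e12
Coefficient = 34


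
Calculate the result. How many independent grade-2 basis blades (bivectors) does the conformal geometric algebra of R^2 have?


The conformal model of R^2 uses Cl(3,1) with m = 2 + 2 = 4 generators.
Number of grade-2 blades = C(m, 2) = C(4, 2)
= 4*3/2 = 6


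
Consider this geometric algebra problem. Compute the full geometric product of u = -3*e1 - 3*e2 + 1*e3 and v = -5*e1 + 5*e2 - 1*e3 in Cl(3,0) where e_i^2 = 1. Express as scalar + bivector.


In Cl(3,0): e_i^2 = 1, e_ie_j = -e_je_i for i != j.
Scalar part = u . v = (-3)*(-5) + (-3)*5 + 1*(-1)
= 15 + (-15) + (-1) = -1
e12 coeff = (-3)*5 - (-3)*(-5) = -15 - 15 = -30
e13 coeff = (-3)*(-1) - 1*(-5) = 3 - (-5) = 8
e23 coeff = (-3)*(-1) - 1*5 = 3 - 5 = -2
uv = -1 - 30*e12 + 8*e13 - 2*e23


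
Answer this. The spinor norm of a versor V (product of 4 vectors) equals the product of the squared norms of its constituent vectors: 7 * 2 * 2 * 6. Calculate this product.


Spinor norm N(V) = |v1|^2 * |v2|^2 * ... * |v4|^2
= 7 * 2 * 2 * 6
Running product: 7, 14, 28, 168
N(V) = 168


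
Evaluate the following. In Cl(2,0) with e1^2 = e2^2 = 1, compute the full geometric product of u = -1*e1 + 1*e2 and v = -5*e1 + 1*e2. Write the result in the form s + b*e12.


Expand: (-1*e1 + 1*e2)(-5*e1 + 1*e2)
= (-1)*(-5)*e1e1 + (-1)*1*e1e2 + 1*(-5)*e2e1 + 1*1*e2e2
Using e1^2 = e2^2 = 1, e2e1 = -e1e2:
Scalar part s = (-1)*(-5) + 1*1 = 5 + 1 = 6
Bivector part b = (-1)*1 - 1*(-5) = -1 - (-5) = 4
uv = 6 + 4*e12


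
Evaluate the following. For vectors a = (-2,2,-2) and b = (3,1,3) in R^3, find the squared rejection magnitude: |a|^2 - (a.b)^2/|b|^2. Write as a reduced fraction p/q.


|a|^2 = (-2)^2 + 2^2 + (-2)^2 = 12
|b|^2 = 3^2 + 1^2 + 3^2 = 19
a . b = (-2)*3 + 2*1 + (-2)*3 = -10
(a.b)^2 = (-10)^2 = 100
|rej|^2 = 12 - 100/19
= (228 - 100)/19
= 128/19
In lowest terms: 128/19


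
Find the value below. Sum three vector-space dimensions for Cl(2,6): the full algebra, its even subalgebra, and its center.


n = 2 + 6 = 8
Total dim = 2^8 = 256
Even subalgebra dim = 2^7 = 128
n is even, so center dim = 1
Sum = 256 + 128 + 1 = 385


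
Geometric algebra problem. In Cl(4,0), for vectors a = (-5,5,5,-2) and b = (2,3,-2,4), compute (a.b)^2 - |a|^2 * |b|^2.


a . b = (-5)*2 + 5*3 + 5*(-2) + (-2)*4
= -10 + 15 + (-10) + (-8) = -13
|a|^2 = (-5)^2 + 5^2 + 5^2 + (-2)^2 = 79
|b|^2 = 2^2 + 3^2 + (-2)^2 + 4^2 = 33
(a.b)^2 = (-13)^2 = 169
|a|^2 * |b|^2 = 79 * 33 = 2607
Result = 169 - 2607 = -2438


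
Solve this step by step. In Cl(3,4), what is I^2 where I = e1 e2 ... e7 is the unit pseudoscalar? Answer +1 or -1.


The pseudoscalar I = e1...e_n (product of all n generators) of Cl(p,q) satisfies I^2 = (-1)^(q + n(n-1)/2).
p = 3, q = 4, n = p + q = 7
n(n-1)/2 = 7 * 6 / 2 = 21
Exponent = q + n(n-1)/2 = 4 + 21 = 25
I^2 = (-1)^25 = -1


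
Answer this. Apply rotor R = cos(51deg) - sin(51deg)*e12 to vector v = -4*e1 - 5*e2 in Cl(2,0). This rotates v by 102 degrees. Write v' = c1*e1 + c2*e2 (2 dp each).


Rotor R = cos(51deg) - sin(51deg)*e12
Rotation angle theta = 2 * 51 = 102 degrees
v' = R*v*~R rotates v by theta.
cos(102deg) = -0.2079, sin(102deg) = 0.9781
v'_1 = -4*cos(102deg) - (-5)*sin(102deg)
= -4*(-0.2079) - (-5)*0.9781
= 5.72
v'_2 = -4*sin(102deg) + (-5)*cos(102deg)
= -4*0.9781 + (-5)*(-0.2079)
= -2.87
v' = 5.72*e1 - 2.87*e2


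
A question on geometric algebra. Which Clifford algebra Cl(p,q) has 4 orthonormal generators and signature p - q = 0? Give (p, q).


We need p + q = 4 and p - q = 0.
Adding: 2p = 4 + 0 = 4, so p = 2.
Then q = 4 - 2 = 2.
(p, q) = (2, 2)


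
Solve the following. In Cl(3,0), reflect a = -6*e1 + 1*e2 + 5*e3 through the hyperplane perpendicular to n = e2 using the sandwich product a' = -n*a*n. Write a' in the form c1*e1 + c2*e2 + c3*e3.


Reflection formula: a' = -n*a*n, with n = e2 (unit vector, n^2 = 1).
For reflection through hyperplane perp to e2:
The component along e2 flips sign, others stay.
a = (-6, 1, 5)
a' = (-6, -1, 5)
a' = -6*e1 - 1*e2 + 5*e3


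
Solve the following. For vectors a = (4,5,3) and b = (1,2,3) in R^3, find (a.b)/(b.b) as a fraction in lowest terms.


Projection coefficient = (a . b) / (b . b)
a . b = 4*1 + 5*2 + 3*3
= 4 + 10 + 9 = 23
b . b = 1^2 + 2^2 + 3^2
= 1 + 4 + 9 = 14
Coefficient = 23/14
In lowest terms: 23/14


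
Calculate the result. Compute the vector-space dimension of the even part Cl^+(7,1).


Even subalgebra dimension = 2^(n-1)
n = 7 + 1 = 8
2^(8 - 1) = 2^7 = 128
Verification: sum of C(8,k) for even k = 1 + 28 + 70 + 28 + 1 = 128
Result = 128


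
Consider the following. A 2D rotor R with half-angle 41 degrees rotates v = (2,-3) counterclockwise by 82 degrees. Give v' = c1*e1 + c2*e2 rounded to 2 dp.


Rotor R = cos(41deg) - sin(41deg)*e12
Rotation angle theta = 2 * 41 = 82 degrees
v' = R*v*~R rotates v by theta.
cos(82deg) = 0.1392, sin(82deg) = 0.9903
v'_1 = 2*cos(82deg) - (-3)*sin(82deg)
= 2*0.1392 - (-3)*0.9903
= 3.25
v'_2 = 2*sin(82deg) + (-3)*cos(82deg)
= 2*0.9903 + (-3)*0.1392
= 1.56
v' = 3.25*e1 + 1.56*e2


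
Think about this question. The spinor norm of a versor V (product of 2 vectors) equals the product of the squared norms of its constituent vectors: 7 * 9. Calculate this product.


Spinor norm N(V) = |v1|^2 * |v2|^2 * ... * |v2|^2
= 7 * 9
Running product: 7, 63
N(V) = 63


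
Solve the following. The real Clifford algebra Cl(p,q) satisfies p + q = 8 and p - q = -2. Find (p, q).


We need p + q = 8 and p - q = -2.
Adding: 2p = 8 + (-2) = 6, so p = 3.
Then q = 8 - 3 = 5.
(p, q) = (3, 5)


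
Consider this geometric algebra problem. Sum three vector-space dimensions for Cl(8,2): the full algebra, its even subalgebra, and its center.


n = 8 + 2 = 10
Total dim = 2^10 = 1024
Even subalgebra dim = 2^9 = 512
n is even, so center dim = 1
Sum = 1024 + 512 + 1 = 1537


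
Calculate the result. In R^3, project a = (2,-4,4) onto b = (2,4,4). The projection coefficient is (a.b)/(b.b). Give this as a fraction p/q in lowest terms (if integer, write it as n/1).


Projection coefficient = (a . b) / (b . b)
a . b = 2*2 + (-4)*4 + 4*4
= 4 + (-16) + 16 = 4
b . b = 2^2 + 4^2 + 4^2
= 4 + 16 + 16 = 36
Coefficient = 4/36
In lowest terms: 1/9


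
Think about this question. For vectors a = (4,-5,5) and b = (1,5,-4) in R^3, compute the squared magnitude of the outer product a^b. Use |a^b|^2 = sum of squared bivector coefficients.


a wedge b = (a1*b2 - a2*b1)*e12 + (a1*b3 - a3*b1)*e13 + (a2*b3 - a3*b2)*e23
e12 coeff: 4*5 - (-5)*1 = 20 - (-5) = 25
e13 coeff: 4*(-4) - 5*1 = -16 - 5 = -21
e23 coeff: (-5)*(-4) - 5*5 = 20 - 25 = -5
|a wedge b|^2 = 25^2 + (-21)^2 + (-5)^2
= 625 + 441 + 25
= 1091


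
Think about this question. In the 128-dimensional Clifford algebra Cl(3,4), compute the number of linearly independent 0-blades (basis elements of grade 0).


Number of grade-k basis blades in Cl(p,q) with n = p + q is C(n, k).
n = 3 + 4 = 7
C(7, 0) = 7! / (0! * 7!)
= 5040 / (1 * 5040)
= 1


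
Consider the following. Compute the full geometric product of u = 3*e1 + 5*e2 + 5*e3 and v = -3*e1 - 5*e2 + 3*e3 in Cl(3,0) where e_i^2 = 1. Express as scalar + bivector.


In Cl(3,0): e_i^2 = 1, e_ie_j = -e_je_i for i != j.
Scalar part = u . v = 3*(-3) + 5*(-5) + 5*3
= -9 + (-25) + 15 = -19
e12 coeff = 3*(-5) - 5*(-3) = -15 - (-15) = 0
e13 coeff = 3*3 - 5*(-3) = 9 - (-15) = 24
e23 coeff = 5*3 - 5*(-5) = 15 - (-25) = 40
uv = -19 + 0*e12 + 24*e13 + 40*e23


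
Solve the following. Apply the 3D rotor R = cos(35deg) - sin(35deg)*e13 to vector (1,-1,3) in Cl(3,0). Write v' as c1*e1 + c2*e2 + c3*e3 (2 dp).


Rotor R = cos(35deg) - sin(35deg)*e13
Rotation angle theta = 2 * 35 = 70 degrees in the e13 plane (e1 -> e3).
The component perpendicular to the plane (e2) is invariant: v'_2 = v2 = -1.00
cos(70deg) = 0.3420, sin(70deg) = 0.9397
v'_1 = v1*cos(theta) - v3*sin(theta) = 1*0.3420 - 3*0.9397 = -2.48
v'_3 = v1*sin(theta) + v3*cos(theta) = 1*0.9397 + 3*0.3420 = 1.97
v' = -2.48*e1 - 1.00*e2 + 1.97*e3


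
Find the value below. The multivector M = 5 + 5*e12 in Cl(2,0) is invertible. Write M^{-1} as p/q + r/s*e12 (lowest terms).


M = 5 + 5*e12, where e12^2 = -1.
Since M commutes with its reverse ~M = a - b*e12, M * ~M = a^2 - b^2*e12^2 = a^2 + b^2.
So M^{-1} = ~M / (a^2 + b^2) = (a - b*e12)/(a^2 + b^2).
a^2 + b^2 = 25 + 25 = 50
Scalar part = 5/50 = 1/10
Bivector coeff = -5/50 = -1/10
M^{-1} = 1/10 - 1/10*e12


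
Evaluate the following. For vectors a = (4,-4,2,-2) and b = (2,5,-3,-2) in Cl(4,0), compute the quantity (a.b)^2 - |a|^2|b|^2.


a . b = 4*2 + (-4)*5 + 2*(-3) + (-2)*(-2)
= 8 + (-20) + (-6) + 4 = -14
|a|^2 = 4^2 + (-4)^2 + 2^2 + (-2)^2 = 40
|b|^2 = 2^2 + 5^2 + (-3)^2 + (-2)^2 = 42
(a.b)^2 = (-14)^2 = 196
|a|^2 * |b|^2 = 40 * 42 = 1680
Result = 196 - 1680 = -1484


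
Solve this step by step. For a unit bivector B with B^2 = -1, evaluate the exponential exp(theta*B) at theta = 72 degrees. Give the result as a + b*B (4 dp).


For a unit bivector B with B^2 = -1, the exponential series gives
e^(theta*B) = cos(theta) + sin(theta)*B (the GA analogue of Euler's formula).
theta = 72 degrees = 1.256637 rad
cos(72 deg) = 0.3090
sin(72 deg) = 0.9511
exp(theta*B) = 0.3090 + 0.9511*B


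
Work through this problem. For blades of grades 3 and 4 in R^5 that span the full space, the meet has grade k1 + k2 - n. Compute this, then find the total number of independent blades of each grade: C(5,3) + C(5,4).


Meet grade = grade(A) + grade(B) - n
= 3 + 4 - 5 = 2
C(5,3) = 10
C(5,4) = 5
dim_A + dim_B = 10 + 5 = 15


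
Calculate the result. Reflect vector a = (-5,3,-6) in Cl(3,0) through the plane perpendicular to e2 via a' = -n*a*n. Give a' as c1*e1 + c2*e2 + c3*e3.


Reflection formula: a' = -n*a*n, with n = e2 (unit vector, n^2 = 1).
For reflection through hyperplane perp to e2:
The component along e2 flips sign, others stay.
a = (-5, 3, -6)
a' = (-5, -3, -6)
a' = -5*e1 - 3*e2 - 6*e3


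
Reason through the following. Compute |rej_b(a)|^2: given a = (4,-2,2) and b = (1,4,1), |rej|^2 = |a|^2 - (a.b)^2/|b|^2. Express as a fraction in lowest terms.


|a|^2 = 4^2 + (-2)^2 + 2^2 = 24
|b|^2 = 1^2 + 4^2 + 1^2 = 18
a . b = 4*1 + (-2)*4 + 2*1 = -2
(a.b)^2 = (-2)^2 = 4
|rej|^2 = 24 - 4/18
= (432 - 4)/18
= 428/18
In lowest terms: 214/9


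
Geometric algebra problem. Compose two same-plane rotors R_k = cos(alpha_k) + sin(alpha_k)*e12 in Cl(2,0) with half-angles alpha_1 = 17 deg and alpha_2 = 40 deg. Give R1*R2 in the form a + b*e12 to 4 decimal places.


Same-plane rotors commute and their half-angles add:
R1*R2 = cos(a1 + a2) + sin(a1 + a2)*e12.
a1 + a2 = 17 + 40 = 57 deg
cos(57 deg) = 0.5446
sin(57 deg) = 0.8387
R1*R2 = 0.5446 + 0.8387*e12


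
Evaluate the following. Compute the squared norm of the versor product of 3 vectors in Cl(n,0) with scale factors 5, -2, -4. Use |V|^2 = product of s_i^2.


Each vector v_i has |v_i|^2 = s_i^2
Squared scales: 5^2 = 25, (-2)^2 = 4, (-4)^2 = 16
|V|^2 = 25 * 4 * 16
= 1600


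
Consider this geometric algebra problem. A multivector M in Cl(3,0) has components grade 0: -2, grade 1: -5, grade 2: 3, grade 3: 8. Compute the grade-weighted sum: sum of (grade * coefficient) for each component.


Grade-weighted sum = sum of grade_k * coefficient_k
0*(-2) = 0
1*(-5) = -5
2*3 = 6
3*8 = 24
Total = 0 + (-5) + 6 + 24 = 25
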